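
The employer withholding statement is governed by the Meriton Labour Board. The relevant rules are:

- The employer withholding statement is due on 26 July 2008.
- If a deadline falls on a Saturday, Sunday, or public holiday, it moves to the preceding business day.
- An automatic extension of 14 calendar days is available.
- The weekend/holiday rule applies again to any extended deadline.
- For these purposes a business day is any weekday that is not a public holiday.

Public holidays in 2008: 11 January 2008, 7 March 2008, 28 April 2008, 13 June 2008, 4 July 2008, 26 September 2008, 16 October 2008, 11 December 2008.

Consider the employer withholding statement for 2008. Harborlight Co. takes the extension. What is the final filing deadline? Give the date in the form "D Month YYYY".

8 August 2008

The stated deadline is 26 July 2008.
Because 26 July 2008 is a Saturday, the deadline becomes 25 July 2008 (Friday).
Applying the 14-calendar-day extension: 25 July 2008 + 14 days = 8 August 2008.
8 August 2008 is a Friday and not a listed holiday, so it stands.
Final deadline: 8 August 2008.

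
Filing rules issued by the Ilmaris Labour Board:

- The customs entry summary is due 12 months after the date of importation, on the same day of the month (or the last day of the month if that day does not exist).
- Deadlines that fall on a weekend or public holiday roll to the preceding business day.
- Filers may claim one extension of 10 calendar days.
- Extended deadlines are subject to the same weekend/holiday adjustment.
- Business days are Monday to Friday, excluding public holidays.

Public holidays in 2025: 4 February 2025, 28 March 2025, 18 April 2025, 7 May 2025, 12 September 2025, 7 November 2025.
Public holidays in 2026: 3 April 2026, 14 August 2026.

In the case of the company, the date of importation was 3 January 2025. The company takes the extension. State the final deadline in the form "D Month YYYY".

12 months after 3 January 2025, on the same day of the month, is 3 January 2026.
Because 3 January 2026 is a Saturday, the deadline becomes 2 January 2026 (Friday).
The 10-calendar-day extension moves the deadline from 2 January 2026 to 12 January 2026.
Since 12 January 2026 is a Monday and not a holiday, the date is unchanged.
Final deadline: 12 January 2026.

12 January 2026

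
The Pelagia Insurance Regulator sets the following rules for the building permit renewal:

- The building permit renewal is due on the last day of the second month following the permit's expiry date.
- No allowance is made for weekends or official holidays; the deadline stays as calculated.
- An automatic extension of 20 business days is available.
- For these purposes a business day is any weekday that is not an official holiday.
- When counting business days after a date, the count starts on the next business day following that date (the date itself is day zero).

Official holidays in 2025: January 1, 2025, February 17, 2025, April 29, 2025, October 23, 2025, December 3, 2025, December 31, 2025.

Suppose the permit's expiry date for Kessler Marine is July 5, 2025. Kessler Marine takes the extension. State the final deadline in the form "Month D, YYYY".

October 29, 2025

The second month after July 5, 2025 is September 2025, whose last day is September 30, 2025.
September 30, 2025 is a Tuesday; no weekend or holiday adjustment applies.
Counting 20 further business days from September 30, 2025 reaches October 29, 2025.
No adjustment is made for weekends or holidays, so October 29, 2025 stands.
Final deadline: October 29, 2025.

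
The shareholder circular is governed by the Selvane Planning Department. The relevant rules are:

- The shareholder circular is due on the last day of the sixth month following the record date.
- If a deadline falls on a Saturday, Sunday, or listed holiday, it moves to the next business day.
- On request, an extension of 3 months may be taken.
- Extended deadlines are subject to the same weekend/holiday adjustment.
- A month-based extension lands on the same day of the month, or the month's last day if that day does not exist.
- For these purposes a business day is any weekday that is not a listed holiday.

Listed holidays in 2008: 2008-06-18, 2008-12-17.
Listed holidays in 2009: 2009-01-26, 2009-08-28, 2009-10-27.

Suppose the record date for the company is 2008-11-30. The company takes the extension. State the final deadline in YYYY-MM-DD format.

2009-09-01

The sixth month after 2008-11-30 is May 2009, whose last day is 2009-05-31.
2009-05-31 is a Sunday; the next business day is 2009-06-01 (Monday).
The 3 months extension carries 2009-06-01 to 2009-09-01.
2009-09-01 is a Tuesday and not a listed holiday, so it stands.
So the filing is due 2009-09-01.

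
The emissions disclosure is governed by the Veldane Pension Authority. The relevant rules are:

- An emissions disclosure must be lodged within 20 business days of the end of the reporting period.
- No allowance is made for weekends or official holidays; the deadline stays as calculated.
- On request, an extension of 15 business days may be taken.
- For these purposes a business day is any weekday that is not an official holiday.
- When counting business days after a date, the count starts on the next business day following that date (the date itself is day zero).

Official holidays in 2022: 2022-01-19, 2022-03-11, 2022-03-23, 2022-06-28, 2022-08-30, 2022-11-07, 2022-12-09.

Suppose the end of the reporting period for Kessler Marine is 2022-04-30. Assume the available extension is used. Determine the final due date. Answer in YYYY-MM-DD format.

Counting 20 business days after 2022-04-30 (skipping weekends and listed holidays) reaches 2022-05-27.
2022-05-27 falls on a Friday. The rules make no weekend/holiday allowance, so it remains 2022-05-27.
Applying the 15-business-day extension: 15 business days after 2022-05-27 is 2022-06-17.
No adjustment is made for weekends or holidays, so 2022-06-17 stands.
Final deadline: 2022-06-17.

2022-06-17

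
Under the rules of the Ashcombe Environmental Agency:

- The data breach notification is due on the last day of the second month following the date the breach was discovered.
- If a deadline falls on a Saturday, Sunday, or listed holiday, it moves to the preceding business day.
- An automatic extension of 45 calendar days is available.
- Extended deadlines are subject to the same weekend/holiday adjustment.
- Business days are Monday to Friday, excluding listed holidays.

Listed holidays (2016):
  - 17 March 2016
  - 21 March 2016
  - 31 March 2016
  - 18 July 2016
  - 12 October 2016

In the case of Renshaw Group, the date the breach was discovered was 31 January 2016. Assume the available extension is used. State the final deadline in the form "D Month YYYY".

13 May 2016

2 months after 31 January 2016 falls in March 2016; the last day of that month is 31 March 2016.
Because 31 March 2016 is a listed holiday, the deadline becomes 30 March 2016 (Wednesday).
The 45-calendar-day extension moves the deadline from 30 March 2016 to 14 May 2016.
14 May 2016 is a Saturday, so it moves to the preceding business day, 13 May 2016 (Friday).
The final due date is 13 May 2016.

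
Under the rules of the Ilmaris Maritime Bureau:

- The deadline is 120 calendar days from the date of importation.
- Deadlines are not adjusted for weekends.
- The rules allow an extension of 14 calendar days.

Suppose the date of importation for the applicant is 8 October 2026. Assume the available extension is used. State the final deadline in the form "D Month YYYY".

From 8 October 2026, 120 calendar days later is 5 February 2027.
5 February 2027 is a Friday; no weekend or holiday adjustment applies.
Add the 14 calendar-day extension to 5 February 2027: 19 February 2027.
19 February 2027 falls on a Friday. The rules make no weekend/holiday allowance, so it remains 19 February 2027.
So the filing is due 19 February 2027.

19 February 2027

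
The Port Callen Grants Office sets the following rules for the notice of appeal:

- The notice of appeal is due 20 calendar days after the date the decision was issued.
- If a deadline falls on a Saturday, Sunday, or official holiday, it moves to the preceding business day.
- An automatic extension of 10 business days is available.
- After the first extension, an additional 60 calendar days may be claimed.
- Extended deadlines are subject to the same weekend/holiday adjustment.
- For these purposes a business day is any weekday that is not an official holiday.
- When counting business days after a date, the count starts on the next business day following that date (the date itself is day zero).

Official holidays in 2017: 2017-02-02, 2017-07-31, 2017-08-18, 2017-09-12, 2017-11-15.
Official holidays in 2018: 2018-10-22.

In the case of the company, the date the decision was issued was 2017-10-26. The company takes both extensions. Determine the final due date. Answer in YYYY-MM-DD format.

2018-01-26

20 calendar days after 2017-10-26 is 2017-11-15.
2017-11-15 is a listed holiday, so it moves to the preceding business day, 2017-11-14 (Tuesday).
Counting 10 further business days from 2017-11-14 reaches 2017-11-29.
2017-11-29 is a Wednesday and not a listed holiday, so it stands.
Applying the 60-calendar-day extension: 2017-11-29 + 60 days = 2018-01-28.
2018-01-28 falls on a Sunday. Rolling to the preceding business day gives 2018-01-26, a Friday.
The final due date is 2018-01-26.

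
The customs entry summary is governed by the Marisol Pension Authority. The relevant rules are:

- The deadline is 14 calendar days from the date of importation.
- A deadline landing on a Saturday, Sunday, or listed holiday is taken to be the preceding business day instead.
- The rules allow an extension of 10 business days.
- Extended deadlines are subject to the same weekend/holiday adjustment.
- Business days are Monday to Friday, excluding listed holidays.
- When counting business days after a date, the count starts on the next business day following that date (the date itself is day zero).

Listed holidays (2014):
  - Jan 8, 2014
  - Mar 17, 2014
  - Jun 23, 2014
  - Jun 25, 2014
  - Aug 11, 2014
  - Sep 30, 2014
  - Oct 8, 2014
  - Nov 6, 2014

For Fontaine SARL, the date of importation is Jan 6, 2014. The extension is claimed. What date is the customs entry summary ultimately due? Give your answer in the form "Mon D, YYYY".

Feb 3, 2014

Adding 14 calendar days to Jan 6, 2014 gives Jan 20, 2014.
Since Jan 20, 2014 is a Monday and not a holiday, the date is unchanged.
Applying the 10-business-day extension: 10 business days after Jan 20, 2014 is Feb 3, 2014.
Since Feb 3, 2014 is a Monday and not a holiday, the date is unchanged.
Final deadline: Feb 3, 2014.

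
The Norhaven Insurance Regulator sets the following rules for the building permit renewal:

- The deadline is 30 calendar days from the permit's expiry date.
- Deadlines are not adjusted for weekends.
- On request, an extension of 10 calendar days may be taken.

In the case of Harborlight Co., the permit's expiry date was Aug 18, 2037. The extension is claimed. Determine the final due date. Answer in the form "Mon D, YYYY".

Sep 27, 2037

From Aug 18, 2037, 30 calendar days later is Sep 17, 2037.
Sep 17, 2037 is a Thursday; no weekend or holiday adjustment applies.
Add the 10 calendar-day extension to Sep 17, 2037: Sep 27, 2037.
Sep 27, 2037 is a Sunday; no weekend or holiday adjustment applies.
The final due date is Sep 27, 2037.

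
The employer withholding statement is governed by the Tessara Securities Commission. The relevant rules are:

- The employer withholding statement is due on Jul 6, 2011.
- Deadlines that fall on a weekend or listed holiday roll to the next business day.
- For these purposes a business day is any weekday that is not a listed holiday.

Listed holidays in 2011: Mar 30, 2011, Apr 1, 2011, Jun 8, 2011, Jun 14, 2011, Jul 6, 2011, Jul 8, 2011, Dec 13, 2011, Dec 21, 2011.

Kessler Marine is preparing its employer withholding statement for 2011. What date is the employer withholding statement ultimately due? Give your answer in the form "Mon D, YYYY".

Jul 7, 2011

Start from the fixed due date, Jul 6, 2011.
Jul 6, 2011 is a listed holiday; the next business day is Jul 7, 2011 (Thursday).
The final due date is Jul 7, 2011.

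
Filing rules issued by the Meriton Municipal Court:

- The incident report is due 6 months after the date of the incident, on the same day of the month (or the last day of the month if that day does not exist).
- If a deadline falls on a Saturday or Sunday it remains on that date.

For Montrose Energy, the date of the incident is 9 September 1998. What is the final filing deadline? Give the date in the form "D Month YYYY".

9 March 1999

6 months from 9 September 1998 is 9 March 1999.
9 March 1999 is a Tuesday; no weekend or holiday adjustment applies.
Deadline: 9 March 1999.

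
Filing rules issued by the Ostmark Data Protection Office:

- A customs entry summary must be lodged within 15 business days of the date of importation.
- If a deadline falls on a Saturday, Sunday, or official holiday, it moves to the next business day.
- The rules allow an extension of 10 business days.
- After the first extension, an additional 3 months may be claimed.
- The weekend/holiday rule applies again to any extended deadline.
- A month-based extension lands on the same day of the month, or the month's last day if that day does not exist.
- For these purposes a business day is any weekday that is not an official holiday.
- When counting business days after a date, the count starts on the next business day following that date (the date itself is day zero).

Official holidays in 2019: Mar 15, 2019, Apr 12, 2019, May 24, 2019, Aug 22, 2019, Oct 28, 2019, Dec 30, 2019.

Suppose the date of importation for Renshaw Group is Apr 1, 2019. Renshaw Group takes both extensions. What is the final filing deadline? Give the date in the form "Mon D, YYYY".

Counting 15 business days after Apr 1, 2019 (skipping weekends and listed holidays) reaches Apr 23, 2019.
Since Apr 23, 2019 is a Tuesday and not a holiday, the date is unchanged.
The 10-business-day extension runs from Apr 23, 2019 to May 7, 2019.
May 7, 2019 is a Tuesday and not a listed holiday, so it stands.
The 3 months extension carries May 7, 2019 to Aug 7, 2019.
Aug 7, 2019 is a Wednesday and not a listed holiday, so it stands.
So the filing is due Aug 7, 2019.

Aug 7, 2019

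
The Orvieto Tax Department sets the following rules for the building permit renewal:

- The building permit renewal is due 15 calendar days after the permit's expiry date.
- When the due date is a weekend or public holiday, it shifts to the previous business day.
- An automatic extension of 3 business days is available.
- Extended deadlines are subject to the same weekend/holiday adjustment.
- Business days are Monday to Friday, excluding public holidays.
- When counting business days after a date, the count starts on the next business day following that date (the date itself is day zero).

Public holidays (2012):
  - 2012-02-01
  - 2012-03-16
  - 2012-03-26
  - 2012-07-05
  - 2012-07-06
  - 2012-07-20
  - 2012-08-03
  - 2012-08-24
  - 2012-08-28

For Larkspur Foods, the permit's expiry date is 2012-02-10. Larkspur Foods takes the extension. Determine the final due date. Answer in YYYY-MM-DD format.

From 2012-02-10, 15 calendar days later is 2012-02-25.
Because 2012-02-25 is a Saturday, the deadline becomes 2012-02-24 (Friday).
Applying the 3-business-day extension: 3 business days after 2012-02-24 is 2012-02-29.
Since 2012-02-29 is a Wednesday and not a holiday, the date is unchanged.
Deadline: 2012-02-29.

2012-02-29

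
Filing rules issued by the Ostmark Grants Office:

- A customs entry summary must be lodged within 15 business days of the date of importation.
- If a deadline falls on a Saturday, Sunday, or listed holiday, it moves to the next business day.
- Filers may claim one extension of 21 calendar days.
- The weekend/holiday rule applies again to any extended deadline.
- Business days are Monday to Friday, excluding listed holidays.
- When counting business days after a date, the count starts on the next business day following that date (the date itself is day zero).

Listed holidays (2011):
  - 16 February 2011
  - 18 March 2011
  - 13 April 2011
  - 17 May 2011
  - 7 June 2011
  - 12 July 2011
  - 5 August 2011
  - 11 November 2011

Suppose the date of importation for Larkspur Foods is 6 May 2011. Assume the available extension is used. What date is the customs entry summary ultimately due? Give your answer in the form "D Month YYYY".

20 June 2011

15 business days after 6 May 2011, excluding weekends and holidays, is 30 May 2011.
30 May 2011 is a Monday and not a listed holiday, so it stands.
The 21-calendar-day extension moves the deadline from 30 May 2011 to 20 June 2011.
20 June 2011 (Monday) is already a business day.
Deadline: 20 June 2011.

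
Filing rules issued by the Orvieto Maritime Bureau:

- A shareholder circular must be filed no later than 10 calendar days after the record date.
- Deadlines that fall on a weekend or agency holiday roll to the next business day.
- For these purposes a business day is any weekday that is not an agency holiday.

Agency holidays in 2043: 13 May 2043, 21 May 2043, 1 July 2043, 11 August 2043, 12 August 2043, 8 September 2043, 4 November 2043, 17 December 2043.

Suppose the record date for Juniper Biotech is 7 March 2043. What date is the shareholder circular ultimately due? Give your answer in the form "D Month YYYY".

17 March 2043

Adding 10 calendar days to 7 March 2043 gives 17 March 2043.
Since 17 March 2043 is a Tuesday and not a holiday, the date is unchanged.
Deadline: 17 March 2043.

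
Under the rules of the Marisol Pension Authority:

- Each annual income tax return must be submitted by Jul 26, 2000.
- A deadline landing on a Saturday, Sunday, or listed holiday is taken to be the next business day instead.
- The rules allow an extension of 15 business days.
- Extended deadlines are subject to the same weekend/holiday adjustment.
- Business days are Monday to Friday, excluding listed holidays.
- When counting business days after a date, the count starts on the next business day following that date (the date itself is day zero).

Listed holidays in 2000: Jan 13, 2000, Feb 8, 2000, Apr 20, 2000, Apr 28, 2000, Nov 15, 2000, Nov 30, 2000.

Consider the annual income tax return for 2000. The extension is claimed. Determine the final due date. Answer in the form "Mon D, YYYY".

Aug 16, 2000

Start from the fixed due date, Jul 26, 2000.
Jul 26, 2000 is a Wednesday and not a listed holiday, so it stands.
The 15-business-day extension runs from Jul 26, 2000 to Aug 16, 2000.
Aug 16, 2000 (Wednesday) is already a business day.
Final deadline: Aug 16, 2000.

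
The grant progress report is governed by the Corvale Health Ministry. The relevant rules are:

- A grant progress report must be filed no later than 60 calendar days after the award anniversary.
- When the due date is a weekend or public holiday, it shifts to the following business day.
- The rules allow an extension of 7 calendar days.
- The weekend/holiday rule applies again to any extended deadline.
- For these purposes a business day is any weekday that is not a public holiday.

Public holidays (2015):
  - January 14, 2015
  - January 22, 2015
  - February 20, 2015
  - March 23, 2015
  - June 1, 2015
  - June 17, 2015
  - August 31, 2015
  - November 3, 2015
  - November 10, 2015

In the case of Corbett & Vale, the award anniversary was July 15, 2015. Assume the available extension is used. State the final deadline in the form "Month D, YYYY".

From July 15, 2015, 60 calendar days later is September 13, 2015.
September 13, 2015 is a Sunday, so it moves to the next business day, September 14, 2015 (Monday).
Add the 7 calendar-day extension to September 14, 2015: September 21, 2015.
Since September 21, 2015 is a Monday and not a holiday, the date is unchanged.
The final due date is September 21, 2015.

September 21, 2015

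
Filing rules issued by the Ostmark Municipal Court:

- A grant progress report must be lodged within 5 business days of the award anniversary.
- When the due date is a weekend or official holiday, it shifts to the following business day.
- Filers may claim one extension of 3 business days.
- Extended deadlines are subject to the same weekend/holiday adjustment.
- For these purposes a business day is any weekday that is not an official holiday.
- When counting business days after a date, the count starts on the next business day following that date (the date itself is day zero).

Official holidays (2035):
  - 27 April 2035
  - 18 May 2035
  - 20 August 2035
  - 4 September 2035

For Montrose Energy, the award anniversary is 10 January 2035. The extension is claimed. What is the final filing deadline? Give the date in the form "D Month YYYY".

5 business days after 10 January 2035, excluding weekends and holidays, is 17 January 2035.
17 January 2035 (Wednesday) is already a business day.
Applying the 3-business-day extension: 3 business days after 17 January 2035 is 22 January 2035.
22 January 2035 is a Monday and not a listed holiday, so it stands.
Final deadline: 22 January 2035.

22 January 2035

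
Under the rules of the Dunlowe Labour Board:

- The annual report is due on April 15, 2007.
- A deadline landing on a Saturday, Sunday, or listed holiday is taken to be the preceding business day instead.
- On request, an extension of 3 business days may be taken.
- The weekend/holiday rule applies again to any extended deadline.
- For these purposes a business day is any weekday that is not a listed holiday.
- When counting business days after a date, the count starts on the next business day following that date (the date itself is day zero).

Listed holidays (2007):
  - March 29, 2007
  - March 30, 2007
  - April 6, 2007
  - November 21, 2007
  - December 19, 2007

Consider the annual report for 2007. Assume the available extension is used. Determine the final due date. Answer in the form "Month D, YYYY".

The statutory due date is April 15, 2007.
April 15, 2007 is a Sunday, so it moves to the preceding business day, April 13, 2007 (Friday).
Counting 3 further business days from April 13, 2007 reaches April 18, 2007.
April 18, 2007 falls on a Wednesday, which is a business day, so no adjustment is needed.
Final deadline: April 18, 2007.

April 18, 2007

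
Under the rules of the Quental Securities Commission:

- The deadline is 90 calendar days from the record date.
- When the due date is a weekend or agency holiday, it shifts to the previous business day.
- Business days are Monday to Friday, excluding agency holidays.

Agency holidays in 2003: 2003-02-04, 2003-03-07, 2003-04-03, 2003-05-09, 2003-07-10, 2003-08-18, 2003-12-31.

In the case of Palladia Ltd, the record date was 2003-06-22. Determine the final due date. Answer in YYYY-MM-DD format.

2003-09-19

From 2003-06-22, 90 calendar days later is 2003-09-20.
Because 2003-09-20 is a Saturday, the deadline becomes 2003-09-19 (Friday).
Deadline: 2003-09-19.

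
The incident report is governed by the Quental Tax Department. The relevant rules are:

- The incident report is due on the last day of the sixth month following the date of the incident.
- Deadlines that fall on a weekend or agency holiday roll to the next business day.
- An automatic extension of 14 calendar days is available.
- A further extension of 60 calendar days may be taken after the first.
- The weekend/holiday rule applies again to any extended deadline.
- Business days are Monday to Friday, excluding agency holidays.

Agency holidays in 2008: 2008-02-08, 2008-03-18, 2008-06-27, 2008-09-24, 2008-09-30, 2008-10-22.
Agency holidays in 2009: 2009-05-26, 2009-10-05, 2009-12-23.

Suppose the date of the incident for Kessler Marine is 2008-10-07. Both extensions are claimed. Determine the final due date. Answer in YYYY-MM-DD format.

6 months after 2008-10-07 is April 2009; that month ends on 2009-04-30.
2009-04-30 falls on a Thursday, which is a business day, so no adjustment is needed.
With the 14-day extension, 2009-04-30 becomes 2009-05-14.
2009-05-14 falls on a Thursday, which is a business day, so no adjustment is needed.
Applying the 60-calendar-day extension: 2009-05-14 + 60 days = 2009-07-13.
2009-07-13 falls on a Monday, which is a business day, so no adjustment is needed.
Deadline: 2009-07-13.

2009-07-13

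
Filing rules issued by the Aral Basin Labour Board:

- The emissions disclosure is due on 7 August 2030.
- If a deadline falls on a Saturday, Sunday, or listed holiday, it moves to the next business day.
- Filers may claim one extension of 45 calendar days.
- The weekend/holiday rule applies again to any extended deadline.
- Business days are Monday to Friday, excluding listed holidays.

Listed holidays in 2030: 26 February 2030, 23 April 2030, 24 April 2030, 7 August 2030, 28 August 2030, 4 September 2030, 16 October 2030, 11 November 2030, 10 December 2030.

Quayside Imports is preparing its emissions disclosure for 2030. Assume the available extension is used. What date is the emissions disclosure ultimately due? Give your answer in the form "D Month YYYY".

23 September 2030

The stated deadline is 7 August 2030.
7 August 2030 falls on a listed holiday. Rolling to the next business day gives 8 August 2030, a Thursday.
Applying the 45-calendar-day extension: 8 August 2030 + 45 days = 22 September 2030.
Because 22 September 2030 is a Sunday, the deadline becomes 23 September 2030 (Monday).
The final due date is 23 September 2030.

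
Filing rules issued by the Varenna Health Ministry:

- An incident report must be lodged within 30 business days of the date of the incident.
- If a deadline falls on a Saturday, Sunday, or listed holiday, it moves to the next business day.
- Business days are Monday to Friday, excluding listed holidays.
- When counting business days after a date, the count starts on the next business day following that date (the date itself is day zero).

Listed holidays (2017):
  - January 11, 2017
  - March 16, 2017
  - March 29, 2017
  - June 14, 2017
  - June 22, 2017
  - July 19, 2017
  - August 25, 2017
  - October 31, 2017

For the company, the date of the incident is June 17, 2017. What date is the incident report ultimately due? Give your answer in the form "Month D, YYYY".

Counting 30 business days after June 17, 2017 (skipping weekends and listed holidays) reaches August 1, 2017.
Since August 1, 2017 is a Tuesday and not a holiday, the date is unchanged.
The final due date is August 1, 2017.

August 1, 2017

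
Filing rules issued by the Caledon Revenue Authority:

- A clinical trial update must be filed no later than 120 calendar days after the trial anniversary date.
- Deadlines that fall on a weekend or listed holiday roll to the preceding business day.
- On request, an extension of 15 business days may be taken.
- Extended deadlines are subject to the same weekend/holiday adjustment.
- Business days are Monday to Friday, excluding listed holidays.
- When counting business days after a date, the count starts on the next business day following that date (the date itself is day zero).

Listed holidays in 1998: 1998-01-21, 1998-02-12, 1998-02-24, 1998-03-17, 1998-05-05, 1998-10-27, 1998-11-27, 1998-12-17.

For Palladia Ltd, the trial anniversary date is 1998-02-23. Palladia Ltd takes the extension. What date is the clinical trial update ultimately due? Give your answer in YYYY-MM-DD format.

From 1998-02-23, 120 calendar days later is 1998-06-23.
1998-06-23 falls on a Tuesday, which is a business day, so no adjustment is needed.
Applying the 15-business-day extension: 15 business days after 1998-06-23 is 1998-07-14.
Since 1998-07-14 is a Tuesday and not a holiday, the date is unchanged.
So the filing is due 1998-07-14.

1998-07-14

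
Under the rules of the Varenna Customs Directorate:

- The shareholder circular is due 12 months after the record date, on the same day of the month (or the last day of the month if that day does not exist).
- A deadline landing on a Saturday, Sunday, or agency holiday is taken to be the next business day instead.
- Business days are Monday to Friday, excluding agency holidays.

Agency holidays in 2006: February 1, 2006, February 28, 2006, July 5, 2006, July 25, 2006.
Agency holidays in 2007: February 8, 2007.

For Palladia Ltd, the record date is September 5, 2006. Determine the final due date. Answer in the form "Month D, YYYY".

Moving 12 months forward from September 5, 2006 on the corresponding day gives September 5, 2007.
September 5, 2007 falls on a Wednesday, which is a business day, so no adjustment is needed.
Final deadline: September 5, 2007.

September 5, 2007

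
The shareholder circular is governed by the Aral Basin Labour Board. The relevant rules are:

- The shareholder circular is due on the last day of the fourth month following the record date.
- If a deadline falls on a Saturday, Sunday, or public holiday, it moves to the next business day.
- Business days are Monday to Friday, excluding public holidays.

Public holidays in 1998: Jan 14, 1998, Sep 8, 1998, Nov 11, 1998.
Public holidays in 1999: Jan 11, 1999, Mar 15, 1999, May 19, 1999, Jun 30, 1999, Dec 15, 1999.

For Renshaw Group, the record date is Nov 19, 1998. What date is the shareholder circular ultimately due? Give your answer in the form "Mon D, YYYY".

The fourth month after Nov 19, 1998 is March 1999, whose last day is Mar 31, 1999.
Mar 31, 1999 is a Wednesday and not a listed holiday, so it stands.
So the filing is due Mar 31, 1999.

Mar 31, 1999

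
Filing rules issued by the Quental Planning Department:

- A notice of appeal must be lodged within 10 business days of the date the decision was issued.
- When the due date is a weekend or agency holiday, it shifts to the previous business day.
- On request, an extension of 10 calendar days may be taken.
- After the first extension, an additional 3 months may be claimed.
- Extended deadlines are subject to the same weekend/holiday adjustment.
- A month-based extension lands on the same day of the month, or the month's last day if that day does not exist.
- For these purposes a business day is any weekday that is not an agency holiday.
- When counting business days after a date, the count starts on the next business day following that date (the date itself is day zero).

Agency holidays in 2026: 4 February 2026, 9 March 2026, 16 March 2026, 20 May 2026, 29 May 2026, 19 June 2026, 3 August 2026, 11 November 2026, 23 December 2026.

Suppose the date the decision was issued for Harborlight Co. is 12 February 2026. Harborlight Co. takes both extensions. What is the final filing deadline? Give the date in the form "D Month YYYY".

5 June 2026

10 business days after 12 February 2026, excluding weekends and holidays, is 26 February 2026.
Since 26 February 2026 is a Thursday and not a holiday, the date is unchanged.
The 10-calendar-day extension moves the deadline from 26 February 2026 to 8 March 2026.
Because 8 March 2026 is a Sunday, the deadline becomes 6 March 2026 (Friday).
The 3 months extension carries 6 March 2026 to 6 June 2026.
6 June 2026 is a Saturday, so it moves to the preceding business day, 5 June 2026 (Friday).
The final due date is 5 June 2026.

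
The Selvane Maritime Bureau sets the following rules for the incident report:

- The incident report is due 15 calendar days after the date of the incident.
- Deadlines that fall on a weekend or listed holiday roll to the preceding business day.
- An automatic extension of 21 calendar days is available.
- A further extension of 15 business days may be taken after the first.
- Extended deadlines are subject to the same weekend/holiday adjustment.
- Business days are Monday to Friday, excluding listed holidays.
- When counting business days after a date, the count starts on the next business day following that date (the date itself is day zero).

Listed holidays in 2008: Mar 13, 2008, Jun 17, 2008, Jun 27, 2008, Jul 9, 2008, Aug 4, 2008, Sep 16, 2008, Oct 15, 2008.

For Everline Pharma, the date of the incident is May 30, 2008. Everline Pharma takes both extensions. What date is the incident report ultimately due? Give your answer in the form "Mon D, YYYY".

Adding 15 calendar days to May 30, 2008 gives Jun 14, 2008.
Jun 14, 2008 falls on a Saturday. Rolling to the preceding business day gives Jun 13, 2008, a Friday.
Applying the 21-calendar-day extension: Jun 13, 2008 + 21 days = Jul 4, 2008.
Jul 4, 2008 is a Friday and not a listed holiday, so it stands.
Counting 15 further business days from Jul 4, 2008 reaches Jul 28, 2008.
Jul 28, 2008 (Monday) is already a business day.
The final due date is Jul 28, 2008.

Jul 28, 2008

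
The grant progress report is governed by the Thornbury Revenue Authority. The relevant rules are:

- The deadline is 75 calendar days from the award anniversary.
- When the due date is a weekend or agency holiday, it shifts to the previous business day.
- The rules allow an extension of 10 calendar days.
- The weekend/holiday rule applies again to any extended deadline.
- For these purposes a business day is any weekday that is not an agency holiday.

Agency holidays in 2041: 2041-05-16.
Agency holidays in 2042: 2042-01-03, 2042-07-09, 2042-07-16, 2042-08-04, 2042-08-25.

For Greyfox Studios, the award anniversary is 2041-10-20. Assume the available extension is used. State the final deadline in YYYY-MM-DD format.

2042-01-10

Adding 75 calendar days to 2041-10-20 gives 2042-01-03.
2042-01-03 is a listed holiday, so it moves to the preceding business day, 2042-01-02 (Thursday).
The 10-calendar-day extension moves the deadline from 2042-01-02 to 2042-01-12.
2042-01-12 falls on a Sunday. Rolling to the preceding business day gives 2042-01-10, a Friday.
Final deadline: 2042-01-10.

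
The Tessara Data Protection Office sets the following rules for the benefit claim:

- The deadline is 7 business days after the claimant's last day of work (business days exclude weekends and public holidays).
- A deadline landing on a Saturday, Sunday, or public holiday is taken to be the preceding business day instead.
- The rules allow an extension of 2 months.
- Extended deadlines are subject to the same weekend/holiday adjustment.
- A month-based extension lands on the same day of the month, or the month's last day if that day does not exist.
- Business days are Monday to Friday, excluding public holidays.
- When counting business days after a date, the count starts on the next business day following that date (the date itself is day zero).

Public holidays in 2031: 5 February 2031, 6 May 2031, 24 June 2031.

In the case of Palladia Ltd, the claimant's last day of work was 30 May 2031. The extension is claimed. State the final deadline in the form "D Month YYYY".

Counting 7 business days after 30 May 2031 (skipping weekends and listed holidays) reaches 10 June 2031.
10 June 2031 is a Tuesday and not a listed holiday, so it stands.
The 2 months extension carries 10 June 2031 to 10 August 2031.
10 August 2031 is a Sunday, so it moves to the preceding business day, 8 August 2031 (Friday).
The final due date is 8 August 2031.

8 August 2031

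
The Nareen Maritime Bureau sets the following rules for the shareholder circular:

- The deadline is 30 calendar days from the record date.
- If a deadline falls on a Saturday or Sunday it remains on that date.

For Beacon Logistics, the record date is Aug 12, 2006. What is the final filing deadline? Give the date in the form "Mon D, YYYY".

Adding 30 calendar days to Aug 12, 2006 gives Sep 11, 2006.
No adjustment is made for weekends or holidays, so Sep 11, 2006 stands.
Final deadline: Sep 11, 2006.

Sep 11, 2006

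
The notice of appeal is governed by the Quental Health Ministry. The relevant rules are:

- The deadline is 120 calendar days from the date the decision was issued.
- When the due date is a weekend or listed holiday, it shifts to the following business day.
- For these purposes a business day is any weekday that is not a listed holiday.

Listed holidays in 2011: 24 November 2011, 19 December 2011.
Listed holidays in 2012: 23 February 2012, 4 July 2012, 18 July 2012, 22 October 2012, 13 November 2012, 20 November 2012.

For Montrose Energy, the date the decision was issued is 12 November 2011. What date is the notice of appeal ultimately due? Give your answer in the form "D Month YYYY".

12 March 2012

Trigger date 12 November 2011 + 120 calendar days = 11 March 2012.
11 March 2012 is a Sunday; the next business day is 12 March 2012 (Monday).
Deadline: 12 March 2012.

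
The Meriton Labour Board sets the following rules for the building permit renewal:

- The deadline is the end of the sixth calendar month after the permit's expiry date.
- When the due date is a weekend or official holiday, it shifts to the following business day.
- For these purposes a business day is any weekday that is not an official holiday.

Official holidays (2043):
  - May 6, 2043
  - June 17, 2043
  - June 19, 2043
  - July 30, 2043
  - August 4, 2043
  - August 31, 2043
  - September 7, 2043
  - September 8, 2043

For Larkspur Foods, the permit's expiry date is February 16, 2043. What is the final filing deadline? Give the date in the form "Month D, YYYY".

September 1, 2043

The sixth month after February 16, 2043 is August 2043, whose last day is August 31, 2043.
August 31, 2043 is a listed holiday; the next business day is September 1, 2043 (Tuesday).
The final due date is September 1, 2043.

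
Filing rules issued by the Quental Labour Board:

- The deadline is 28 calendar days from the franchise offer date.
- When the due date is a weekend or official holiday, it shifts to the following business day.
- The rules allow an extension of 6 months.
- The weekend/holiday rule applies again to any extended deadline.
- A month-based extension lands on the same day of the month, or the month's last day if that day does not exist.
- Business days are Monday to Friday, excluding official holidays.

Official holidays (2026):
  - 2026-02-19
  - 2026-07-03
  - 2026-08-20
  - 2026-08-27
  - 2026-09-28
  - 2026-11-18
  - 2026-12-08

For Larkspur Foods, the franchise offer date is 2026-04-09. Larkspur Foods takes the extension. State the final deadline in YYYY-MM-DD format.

2026-11-09

Trigger date 2026-04-09 + 28 calendar days = 2026-05-07.
2026-05-07 falls on a Thursday, which is a business day, so no adjustment is needed.
The 6 months extension carries 2026-05-07 to 2026-11-07.
Because 2026-11-07 is a Saturday, the deadline becomes 2026-11-09 (Monday).
So the filing is due 2026-11-09.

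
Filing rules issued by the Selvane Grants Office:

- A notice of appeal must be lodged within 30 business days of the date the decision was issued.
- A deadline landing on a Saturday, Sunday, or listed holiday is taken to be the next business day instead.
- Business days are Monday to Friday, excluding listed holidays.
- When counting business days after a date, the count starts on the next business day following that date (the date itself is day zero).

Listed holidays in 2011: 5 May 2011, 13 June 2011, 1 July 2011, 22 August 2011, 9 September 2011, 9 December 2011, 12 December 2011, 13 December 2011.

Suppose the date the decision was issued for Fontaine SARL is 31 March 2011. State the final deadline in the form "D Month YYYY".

13 May 2011

30 business days after 31 March 2011, excluding weekends and holidays, is 13 May 2011.
13 May 2011 is a Friday and not a listed holiday, so it stands.
The final due date is 13 May 2011.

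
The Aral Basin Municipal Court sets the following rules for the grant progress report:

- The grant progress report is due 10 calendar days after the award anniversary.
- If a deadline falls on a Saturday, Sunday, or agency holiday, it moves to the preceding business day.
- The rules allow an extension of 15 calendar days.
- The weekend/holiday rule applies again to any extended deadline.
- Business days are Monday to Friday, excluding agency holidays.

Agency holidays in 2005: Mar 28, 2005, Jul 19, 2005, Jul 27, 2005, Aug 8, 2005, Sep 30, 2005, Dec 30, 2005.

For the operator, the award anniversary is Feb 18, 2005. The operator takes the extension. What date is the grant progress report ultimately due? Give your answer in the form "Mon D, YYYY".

Trigger date Feb 18, 2005 + 10 calendar days = Feb 28, 2005.
Since Feb 28, 2005 is a Monday and not a holiday, the date is unchanged.
Applying the 15-calendar-day extension: Feb 28, 2005 + 15 days = Mar 15, 2005.
Mar 15, 2005 is a Tuesday and not a listed holiday, so it stands.
Final deadline: Mar 15, 2005.

Mar 15, 2005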